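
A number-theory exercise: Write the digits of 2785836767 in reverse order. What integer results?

7676385872

Reversing 2785836767 gives 7676385872.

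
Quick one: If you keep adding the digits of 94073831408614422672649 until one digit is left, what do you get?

9+4+0+7+3+8+3+1+4+0+8+6+1+4+4+2+2+6+7+2+6+4+9 = 100
1+0+0 = 1

1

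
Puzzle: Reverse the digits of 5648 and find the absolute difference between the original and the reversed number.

2817

Reverse of 5648 is 8465.
|5648 − 8465| = 2817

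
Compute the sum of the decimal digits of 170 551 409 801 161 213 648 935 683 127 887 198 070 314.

1+7+0+5+5+1+4+0+9+8+0+1+1+6+1+2+1+3+6+4+8+9+3+5+6+8+3+1+2+7+8+8+7+1+9+8+0+7+0+3+1+4 = 173

173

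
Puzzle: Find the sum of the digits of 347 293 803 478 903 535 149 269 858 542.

146

3+4+7+2+9+3+8+0+3+4+7+8+9+0+3+5+3+5+1+4+9+2+6+9+8+5+8+5+4+2 = 146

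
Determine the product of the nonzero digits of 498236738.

1741824

4×9×8×2×3×6×7×3×8 = 1741824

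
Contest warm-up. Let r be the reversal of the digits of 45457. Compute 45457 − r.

-29997

Reverse of 45457 is 75454.
45457 − 75454 = -29997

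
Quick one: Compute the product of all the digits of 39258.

2160

3×9×2×5×8 = 2160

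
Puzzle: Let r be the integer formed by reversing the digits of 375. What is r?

573

Reversing 375 gives 573.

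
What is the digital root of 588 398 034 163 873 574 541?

3

5+8+8+3+9+8+0+3+4+1+6+3+8+7+3+5+7+4+5+4+1 = 102
1+0+2 = 3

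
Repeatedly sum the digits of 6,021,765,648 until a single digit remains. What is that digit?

9

6+0+2+1+7+6+5+6+4+8 = 45
4+5 = 9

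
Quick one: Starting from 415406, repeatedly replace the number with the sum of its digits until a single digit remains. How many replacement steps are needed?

2

415406 → 20 → 2 (2 steps)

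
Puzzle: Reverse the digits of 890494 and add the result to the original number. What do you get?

1384592

Reverse of 890494 is 494098.
890494 + 494098 = 1384592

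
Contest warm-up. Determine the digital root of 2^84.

1

The digital root of n equals n mod 9 (or 9 when 9 | n), so we need 2^84 mod 9.
2^84 ≡ 1 (mod 9), so the digital root is 1.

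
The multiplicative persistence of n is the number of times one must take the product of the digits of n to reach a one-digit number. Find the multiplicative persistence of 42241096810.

1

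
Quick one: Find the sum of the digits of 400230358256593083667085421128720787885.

168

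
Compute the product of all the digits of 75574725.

7×5×5×7×4×7×2×5 = 343000

343000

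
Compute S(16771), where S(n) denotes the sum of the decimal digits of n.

1+6+7+7+1 = 22

22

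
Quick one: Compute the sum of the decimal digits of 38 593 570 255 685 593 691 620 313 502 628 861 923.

3+8+5+9+3+5+7+0+2+5+5+6+8+5+5+9+3+6+9+1+6+2+0+3+1+3+5+0+2+6+2+8+8+6+1+9+2+3 = 171

171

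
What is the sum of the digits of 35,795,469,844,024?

70

3+5+7+9+5+4+6+9+8+4+4+0+2+4 = 70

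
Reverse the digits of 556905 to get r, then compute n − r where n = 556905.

47250

Reverse of 556905 is 509655.
556905 − 509655 = 47250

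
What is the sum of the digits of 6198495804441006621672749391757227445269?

6+1+9+8+4+9+5+8+0+4+4+4+1+0+0+6+6+2+1+6+7+2+7+4+9+3+9+1+7+5+7+2+2+7+4+4+5+2+6+9 = 186

186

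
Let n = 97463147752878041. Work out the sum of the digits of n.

83

9+7+4+6+3+1+4+7+7+5+2+8+7+8+0+4+1 = 83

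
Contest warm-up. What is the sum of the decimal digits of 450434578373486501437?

91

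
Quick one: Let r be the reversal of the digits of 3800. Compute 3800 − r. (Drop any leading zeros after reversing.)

3717

Reverse of 3800 is 83.
3800 − 83 = 3717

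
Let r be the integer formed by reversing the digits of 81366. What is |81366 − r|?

15048

Reverse of 81366 is 66318.
|81366 − 66318| = 15048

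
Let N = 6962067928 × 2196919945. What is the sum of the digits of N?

6962067928 × 2196919945 = 15295105889468023960
Sum of its 20 digits: 91.

91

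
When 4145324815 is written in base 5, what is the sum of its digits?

4145324815 in base 5 is 31442200343230.
Digit sum: 3+1+4+4+2+2+0+0+3+4+3+2+3+0 = 31.

31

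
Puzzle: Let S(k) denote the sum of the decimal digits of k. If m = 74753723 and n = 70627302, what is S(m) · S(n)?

1026

S(74753723) = 7+4+7+5+3+7+2+3 = 38.
S(70627302) = 7+0+6+2+7+3+0+2 = 27.
38 · 27 = 1026.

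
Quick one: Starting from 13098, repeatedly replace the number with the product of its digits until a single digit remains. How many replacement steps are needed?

13098 → 0 (1 step)

1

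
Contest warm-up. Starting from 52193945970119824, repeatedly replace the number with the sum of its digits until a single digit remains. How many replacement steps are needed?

3

52193945970119824 → 79 → 16 → 7 (3 steps)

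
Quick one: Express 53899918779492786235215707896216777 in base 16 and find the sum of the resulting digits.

232

53899918779492786235215707896216777 in base 16 is A61789E98944BDF6B5B821246FCC9.
Digit sum: 10+6+1+7+8+9+14+9+8+9+4+4+11+13+15+6+11+5+11+8+2+1+2+4+6+15+12+12+9 = 232.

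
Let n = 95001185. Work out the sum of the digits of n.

9+5+0+0+1+1+8+5 = 29

29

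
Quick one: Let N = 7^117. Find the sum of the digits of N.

7^117 = 752437932913554740664483432691464675311052887102331043473121278209702196610254919135920249842407207
Sum of its 99 digits: 397.

397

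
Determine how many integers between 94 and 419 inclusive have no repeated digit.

The integers in [94, 419] that have no repeated digit: 94, 95, 96, 97, 98, 102, …, 418, 419.
237 qualify.

237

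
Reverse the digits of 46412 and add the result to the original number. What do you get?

Reverse of 46412 is 21464.
46412 + 21464 = 67876

67876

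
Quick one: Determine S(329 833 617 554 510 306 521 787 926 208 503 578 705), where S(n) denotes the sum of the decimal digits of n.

3+2+9+8+3+3+6+1+7+5+5+4+5+1+0+3+0+6+5+2+1+7+8+7+9+2+6+2+0+8+5+0+3+5+7+8+7+0+5 = 168

168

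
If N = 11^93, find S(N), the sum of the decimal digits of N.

11^93 = 7071633096370052987228539828633738974356170631457211738505541698256245203345476712315048679844731
Sum of its 97 digits: 431.

431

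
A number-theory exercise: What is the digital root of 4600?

1

4+6+0+0 = 10
1+0 = 1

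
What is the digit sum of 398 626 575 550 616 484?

3+9+8+6+2+6+5+7+5+5+5+0+6+1+6+4+8+4 = 90

90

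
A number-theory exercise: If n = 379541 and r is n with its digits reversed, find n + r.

525514

Reverse of 379541 is 145973.
379541 + 145973 = 525514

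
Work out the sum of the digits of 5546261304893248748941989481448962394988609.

5+5+4+6+2+6+1+3+0+4+8+9+3+2+4+8+7+4+8+9+4+1+9+8+9+4+8+1+4+4+8+9+6+2+3+9+4+9+8+8+6+0+9 = 231

231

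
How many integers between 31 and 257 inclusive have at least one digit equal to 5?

48

The integers in [31, 257] that have at least one digit equal to 5: 35, 45, 50, 51, 52, 53, …, 256, 257.
48 qualify.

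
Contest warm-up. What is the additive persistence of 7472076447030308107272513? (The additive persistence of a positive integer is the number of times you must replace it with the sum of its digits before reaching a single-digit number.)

2

7472076447030308107272513 → 90 → 9 (2 steps)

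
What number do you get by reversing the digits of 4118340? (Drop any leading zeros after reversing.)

438114

Reversing 4118340 gives 438114.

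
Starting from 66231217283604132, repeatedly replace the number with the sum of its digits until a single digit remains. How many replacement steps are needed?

66231217283604132 → 57 → 12 → 3 (3 steps)

3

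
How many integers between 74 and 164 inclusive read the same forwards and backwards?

The integers in [74, 164] that read the same forwards and backwards: 77, 88, 99, 101, 111, 121, 131, 141, 151, 161.
10 qualify.

10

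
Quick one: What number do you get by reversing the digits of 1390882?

2880931

Reversing 1390882 gives 2880931.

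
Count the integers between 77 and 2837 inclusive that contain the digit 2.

The integers in [77, 2837] that contain the digit 2: 82, 92, 102, 112, 120, 121, …, 2836, 2837.
1363 qualify.

1363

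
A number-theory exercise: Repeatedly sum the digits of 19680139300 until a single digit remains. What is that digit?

4

1+9+6+8+0+1+3+9+3+0+0 = 40
4+0 = 4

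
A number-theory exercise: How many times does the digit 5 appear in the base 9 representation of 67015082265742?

2

67015082265742 in base 9 is 283246568258371.
The digit 5 appears 2 times.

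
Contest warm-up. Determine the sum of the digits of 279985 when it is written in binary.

279985 in base 2 is 1000100010110110001.
Digit sum: 1+0+0+0+1+0+0+0+1+0+1+1+0+1+1+0+0+0+1 = 8.

8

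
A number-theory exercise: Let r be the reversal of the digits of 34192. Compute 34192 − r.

Reverse of 34192 is 29143.
34192 − 29143 = 5049

5049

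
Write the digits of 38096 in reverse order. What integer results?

Reversing 38096 gives 69083.

69083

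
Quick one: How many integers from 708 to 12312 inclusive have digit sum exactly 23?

527

The integers in [708, 12312] that have digit sum exactly 23: 779, 788, 797, 869, 878, 887, …, 11993, 12299.
527 qualify.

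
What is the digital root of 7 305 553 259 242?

7+3+0+5+5+5+3+2+5+9+2+4+2 = 52
5+2 = 7

7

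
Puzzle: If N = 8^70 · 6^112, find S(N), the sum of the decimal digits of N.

675

8^70 · 6^112 = 2340125410171358986862253084955003585174162197967861483047137133495531946767877828488461358357671740433209796324618550310534737510720794541847492952064
Sum of its 151 digits: 675.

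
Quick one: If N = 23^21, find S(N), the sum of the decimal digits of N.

152

23^21 = 39471584120695485887249589623
Sum of its 29 digits: 152.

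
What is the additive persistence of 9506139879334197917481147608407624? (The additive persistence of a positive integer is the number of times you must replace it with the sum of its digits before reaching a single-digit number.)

3

9506139879334197917481147608407624 → 163 → 10 → 1 (3 steps)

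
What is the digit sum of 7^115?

7^115 = 15355876181909280421724151687580911741041895655149613132104515881830657073678671819100413262089943
Sum of its 98 digits: 412.

412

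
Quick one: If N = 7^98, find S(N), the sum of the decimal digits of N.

355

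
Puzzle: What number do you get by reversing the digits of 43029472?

27492034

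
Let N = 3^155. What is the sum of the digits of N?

324

3^155 = 89907201863535854420702290135762284537312963394702682637089810488324824507
Sum of its 74 digits: 324.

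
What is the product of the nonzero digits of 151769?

1×5×1×7×6×9 = 1890

1890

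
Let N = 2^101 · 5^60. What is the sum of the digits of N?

2^101 · 5^60 = 2199023255552000000000000000000000000000000000000000000000000000000000000
Sum of its 73 digits: 50.

50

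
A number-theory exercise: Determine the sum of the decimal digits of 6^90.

6^90 = 10804695562359870518299193703899148848724015728610899282651377959960576
Sum of its 71 digits: 360.

360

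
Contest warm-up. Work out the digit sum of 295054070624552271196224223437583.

127

2+9+5+0+5+4+0+7+0+6+2+4+5+5+2+2+7+1+1+9+6+2+2+4+2+2+3+4+3+7+5+8+3 = 127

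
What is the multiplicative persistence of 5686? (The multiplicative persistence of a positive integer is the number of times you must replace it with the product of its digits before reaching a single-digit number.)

2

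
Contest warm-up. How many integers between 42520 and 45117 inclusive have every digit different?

582

The integers in [42520, 45117] that have every digit different: 42530, 42531, 42536, 42537, 42538, 42539, …, 45108, 45109.
582 qualify.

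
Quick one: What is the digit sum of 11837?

1+1+8+3+7 = 20

20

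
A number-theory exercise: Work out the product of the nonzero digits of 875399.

68040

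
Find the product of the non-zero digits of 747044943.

7×4×7×4×4×9×4×3 = 338688

338688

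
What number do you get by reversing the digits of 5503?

3055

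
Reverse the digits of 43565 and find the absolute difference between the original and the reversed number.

Reverse of 43565 is 56534.
|43565 − 56534| = 12969

12969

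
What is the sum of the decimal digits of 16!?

63

16! = 20922789888000
Sum of its 14 digits: 63.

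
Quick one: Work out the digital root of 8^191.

The digital root of n equals n mod 9 (or 9 when 9 | n), so we need 8^191 mod 9.
8^191 ≡ 8 (mod 9), so the digital root is 8.

8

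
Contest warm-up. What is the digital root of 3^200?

The digital root of n equals n mod 9 (or 9 when 9 | n), so we need 3^200 mod 9.
3^200 ≡ 0 (mod 9), so the digital root is 9.

9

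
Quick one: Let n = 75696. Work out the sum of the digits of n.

7+5+6+9+6 = 33

33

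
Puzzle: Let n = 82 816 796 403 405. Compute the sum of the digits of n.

63

8+2+8+1+6+7+9+6+4+0+3+4+0+5 = 63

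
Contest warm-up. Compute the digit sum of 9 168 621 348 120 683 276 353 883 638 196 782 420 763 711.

194

9+1+6+8+6+2+1+3+4+8+1+2+0+6+8+3+2+7+6+3+5+3+8+8+3+6+3+8+1+9+6+7+8+2+4+2+0+7+6+3+7+1+1 = 194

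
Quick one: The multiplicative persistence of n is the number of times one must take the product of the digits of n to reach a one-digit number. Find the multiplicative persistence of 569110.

569110 → 0 (1 step)

1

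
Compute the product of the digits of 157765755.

1286250

1×5×7×7×6×5×7×5×5 = 1286250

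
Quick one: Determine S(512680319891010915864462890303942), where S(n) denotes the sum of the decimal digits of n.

137

5+1+2+6+8+0+3+1+9+8+9+1+0+1+0+9+1+5+8+6+4+4+6+2+8+9+0+3+0+3+9+4+2 = 137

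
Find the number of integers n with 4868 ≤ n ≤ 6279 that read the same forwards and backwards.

15

The integers in [4868, 6279] that read the same forwards and backwards: 4884, 4994, 5005, 5115, 5225, 5335, …, 6116, 6226.
15 qualify.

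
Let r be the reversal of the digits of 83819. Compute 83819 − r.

Reverse of 83819 is 91838.
83819 − 91838 = -8019

-8019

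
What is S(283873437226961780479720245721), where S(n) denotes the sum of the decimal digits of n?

136

2+8+3+8+7+3+4+3+7+2+2+6+9+6+1+7+8+0+4+7+9+7+2+0+2+4+5+7+2+1 = 136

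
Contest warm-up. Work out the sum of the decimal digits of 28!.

28! = 304888344611713860501504000000
Sum of its 30 digits: 90.

90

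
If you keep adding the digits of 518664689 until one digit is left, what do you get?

8

5+1+8+6+6+4+6+8+9 = 53
5+3 = 8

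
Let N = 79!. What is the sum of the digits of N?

79! = 894618213078297528685144171539831652069808216779571907213868063227837990693501860533361810841010176000000000000000000
Sum of its 117 digits: 441.

441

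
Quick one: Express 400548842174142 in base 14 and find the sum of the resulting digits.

103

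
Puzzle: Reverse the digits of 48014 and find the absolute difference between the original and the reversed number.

Reverse of 48014 is 41084.
|48014 − 41084| = 6930

6930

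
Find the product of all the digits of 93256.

9×3×2×5×6 = 1620

1620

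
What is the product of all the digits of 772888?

7×7×2×8×8×8 = 50176

50176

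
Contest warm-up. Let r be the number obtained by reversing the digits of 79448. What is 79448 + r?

163945

Reverse of 79448 is 84497.
79448 + 84497 = 163945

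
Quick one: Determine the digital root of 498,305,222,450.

8

4+9+8+3+0+5+2+2+2+4+5+0 = 44
4+4 = 8
(Equivalently, 498,305,222,450 mod 9 = 8.)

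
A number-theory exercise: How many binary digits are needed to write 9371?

14

9371 in base 2 is 10010010011011, which has 14 digits.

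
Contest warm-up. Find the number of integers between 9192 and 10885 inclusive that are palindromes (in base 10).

The integers in [9192, 10885] that are palindromes (in base 10): 9229, 9339, 9449, 9559, 9669, 9779, …, 10701, 10801.
17 qualify.

17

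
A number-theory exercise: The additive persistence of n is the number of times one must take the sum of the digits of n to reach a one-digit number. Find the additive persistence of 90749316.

90749316 → 39 → 12 → 3 (3 steps)

3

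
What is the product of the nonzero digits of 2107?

14

2×1×7 = 14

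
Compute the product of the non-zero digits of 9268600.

5184

9×2×6×8×6 = 5184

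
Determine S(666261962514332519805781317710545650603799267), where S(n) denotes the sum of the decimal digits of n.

199

6+6+6+2+6+1+9+6+2+5+1+4+3+3+2+5+1+9+8+0+5+7+8+1+3+1+7+7+1+0+5+4+5+6+5+0+6+0+3+7+9+9+2+6+7 = 199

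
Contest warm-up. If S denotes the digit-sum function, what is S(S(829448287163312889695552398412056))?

10

First digit sum: 163.
1+6+3 = 10.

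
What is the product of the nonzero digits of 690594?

9720

6×9×5×9×4 = 9720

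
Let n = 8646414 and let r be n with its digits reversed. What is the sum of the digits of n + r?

Reversal of 8646414 is 4146468; 8646414 + 4146468 = 12792882.
Digit sum of 12792882: 1+2+7+9+2+8+8+2 = 39.

39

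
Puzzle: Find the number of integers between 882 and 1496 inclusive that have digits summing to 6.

20

The integers in [882, 1496] that have digits summing to 6: 1005, 1014, 1023, 1032, 1041, 1050, …, 1401, 1410.
20 qualify.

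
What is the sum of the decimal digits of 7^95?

7^95 = 192448176927753792547429509674553270117046659064950639670012217016224874137973943
Sum of its 81 digits: 364.

364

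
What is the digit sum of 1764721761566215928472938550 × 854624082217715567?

204

1764721761566215928472938550 × 854624082217715567 = 1508173715848157569001590279048078360569407850
Sum of its 46 digits: 204.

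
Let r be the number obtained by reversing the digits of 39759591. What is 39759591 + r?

Reverse of 39759591 is 19595793.
39759591 + 19595793 = 59355384

59355384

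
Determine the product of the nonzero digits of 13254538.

14400

1×3×2×5×4×5×3×8 = 14400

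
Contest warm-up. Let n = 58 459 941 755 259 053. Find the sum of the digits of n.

86

5+8+4+5+9+9+4+1+7+5+5+2+5+9+0+5+3 = 86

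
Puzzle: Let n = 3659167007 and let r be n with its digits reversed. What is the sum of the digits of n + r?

Reversal of 3659167007 is 7007619563; 3659167007 + 7007619563 = 10666786570.
Digit sum of 10666786570: 1+0+6+6+6+7+8+6+5+7+0 = 52.

52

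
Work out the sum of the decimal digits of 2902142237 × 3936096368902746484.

116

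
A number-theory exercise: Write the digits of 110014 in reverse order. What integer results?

Reversing 110014 gives 410011.

410011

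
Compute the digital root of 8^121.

8

The digital root of n equals n mod 9 (or 9 when 9 | n), so we need 8^121 mod 9.
8^121 ≡ 8 (mod 9), so the digital root is 8.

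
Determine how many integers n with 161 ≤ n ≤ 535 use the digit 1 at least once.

109

The integers in [161, 535] that use the digit 1 at least once: 161, 162, 163, 164, 165, 166, …, 521, 531.
109 qualify.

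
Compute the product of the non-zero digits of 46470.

672

4×6×4×7 = 672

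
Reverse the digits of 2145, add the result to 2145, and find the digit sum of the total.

24

Reversal of 2145 is 5412; 2145 + 5412 = 7557.
Digit sum of 7557: 7+5+5+7 = 24.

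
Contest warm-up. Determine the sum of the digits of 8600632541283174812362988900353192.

8+6+0+0+6+3+2+5+4+1+2+8+3+1+7+4+8+1+2+3+6+2+9+8+8+9+0+0+3+5+3+1+9+2 = 139

139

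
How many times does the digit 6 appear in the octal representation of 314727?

1

314727 in base 8 is 1146547.
The digit 6 appears 1 time.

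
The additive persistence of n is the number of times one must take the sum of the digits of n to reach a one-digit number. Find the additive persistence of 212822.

212822 → 17 → 8 (2 steps)

2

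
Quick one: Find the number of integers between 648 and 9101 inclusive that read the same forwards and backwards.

The integers in [648, 9101] that read the same forwards and backwards: 656, 666, 676, 686, 696, 707, …, 8998, 9009.
116 qualify.

116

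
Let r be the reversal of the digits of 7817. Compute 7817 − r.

Reverse of 7817 is 7187.
7817 − 7187 = 630

630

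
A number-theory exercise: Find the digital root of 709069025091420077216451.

7+0+9+0+6+9+0+2+5+0+9+1+4+2+0+0+7+7+2+1+6+4+5+1 = 87
8+7 = 15
1+5 = 6

6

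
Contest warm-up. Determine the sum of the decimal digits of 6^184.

6^184 = 151296914269081685901957184097571302596718090703718896314018460612892566581646735062081091813502365411336573225931623528175304412792470630301696
Sum of its 144 digits: 603.

603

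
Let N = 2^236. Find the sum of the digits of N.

2^236 = 110427941548649020598956093796432407239217743554726184882600387580788736
Sum of its 72 digits: 337.

337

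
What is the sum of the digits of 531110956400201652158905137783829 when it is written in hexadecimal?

531110956400201652158905137783829 in base 16 is 1A2F900E3FADA201C5BF995C6415.
Digit sum: 1+10+2+15+9+0+0+14+3+15+10+13+10+2+0+1+12+5+11+15+9+9+5+12+6+4+1+5 = 199.

199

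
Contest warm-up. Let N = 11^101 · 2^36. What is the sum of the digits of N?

11^101 · 2^36 = 104169611600367612452144915876525960524850541937640659199349888976822680605167928161866055184107293251538871277060096
Sum of its 117 digits: 527.

527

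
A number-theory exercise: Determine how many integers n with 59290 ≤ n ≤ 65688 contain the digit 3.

2512

The integers in [59290, 65688] that contain the digit 3: 59293, 59300, 59301, 59302, 59303, 59304, …, 65673, 65683.
2512 qualify.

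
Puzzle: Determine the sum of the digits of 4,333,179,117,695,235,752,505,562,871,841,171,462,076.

169

4+3+3+3+1+7+9+1+1+7+6+9+5+2+3+5+7+5+2+5+0+5+5+6+2+8+7+1+8+4+1+1+7+1+4+6+2+0+7+6 = 169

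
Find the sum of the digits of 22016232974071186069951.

91

2+2+0+1+6+2+3+2+9+7+4+0+7+1+1+8+6+0+6+9+9+5+1 = 91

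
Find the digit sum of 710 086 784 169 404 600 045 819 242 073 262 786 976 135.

7+1+0+0+8+6+7+8+4+1+6+9+4+0+4+6+0+0+0+4+5+8+1+9+2+4+2+0+7+3+2+6+2+7+8+6+9+7+6+1+3+5 = 178

178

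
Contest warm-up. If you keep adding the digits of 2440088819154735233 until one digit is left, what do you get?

2+4+4+0+0+8+8+8+1+9+1+5+4+7+3+5+2+3+3 = 77
7+7 = 14
1+4 = 5

5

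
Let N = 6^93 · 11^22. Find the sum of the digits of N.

6^93 · 11^22 = 189978895813798131347317172780060317647263763595773503799613668314636190908668759669614141505536
Sum of its 96 digits: 468.

468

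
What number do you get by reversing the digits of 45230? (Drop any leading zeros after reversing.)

3254

Reversing 45230 gives 3254.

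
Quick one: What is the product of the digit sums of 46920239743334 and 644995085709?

3894

S(46920239743334) = 4+6+9+2+0+2+3+9+7+4+3+3+3+4 = 59.
S(644995085709) = 6+4+4+9+9+5+0+8+5+7+0+9 = 66.
59 · 66 = 3894.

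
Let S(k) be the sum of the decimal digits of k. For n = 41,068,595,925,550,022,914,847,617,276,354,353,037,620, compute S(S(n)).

9

First digit sum: 171.
1+7+1 = 9.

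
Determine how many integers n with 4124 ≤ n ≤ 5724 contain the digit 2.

467

The integers in [4124, 5724] that contain the digit 2: 4124, 4125, 4126, 4127, 4128, 4129, …, 5723, 5724.
467 qualify.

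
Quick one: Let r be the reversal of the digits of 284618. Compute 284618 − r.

-531864

Reverse of 284618 is 816482.
284618 − 816482 = -531864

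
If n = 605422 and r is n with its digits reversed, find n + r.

Reverse of 605422 is 224506.
605422 + 224506 = 829928

829928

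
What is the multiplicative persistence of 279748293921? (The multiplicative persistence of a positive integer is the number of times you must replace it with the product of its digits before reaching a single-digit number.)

4

279748293921 → 27433728 → 56448 → 3840 → 0 (4 steps)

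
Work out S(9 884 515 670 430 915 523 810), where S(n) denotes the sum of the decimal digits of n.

9+8+8+4+5+1+5+6+7+0+4+3+0+9+1+5+5+2+3+8+1+0 = 94

94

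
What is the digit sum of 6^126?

423

6^126 = 111444219848545291112918149658401217019177846881717006276548100629318214534968256903948922840416256
Sum of its 99 digits: 423.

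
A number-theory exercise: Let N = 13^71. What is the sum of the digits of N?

13^71 = 12302064898724710532827150598154059319480431430194019567533837617701744247540837
Sum of its 80 digits: 331.

331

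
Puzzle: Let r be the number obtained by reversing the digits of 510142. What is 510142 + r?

Reverse of 510142 is 241015.
510142 + 241015 = 751157

751157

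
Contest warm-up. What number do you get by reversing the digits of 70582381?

18328507

Reversing 70582381 gives 18328507.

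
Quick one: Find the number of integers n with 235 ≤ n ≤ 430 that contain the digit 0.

The integers in [235, 430] that contain the digit 0: 240, 250, 260, 270, 280, 290, …, 420, 430.
38 qualify.

38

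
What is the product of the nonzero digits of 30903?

3×9×3 = 81

81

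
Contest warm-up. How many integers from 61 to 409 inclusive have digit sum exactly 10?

The integers in [61, 409] that have digit sum exactly 10: 64, 73, 82, 91, 109, 118, …, 370, 406.
32 qualify.

32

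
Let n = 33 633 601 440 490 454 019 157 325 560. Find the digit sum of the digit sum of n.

First digit sum: 103.
1+0+3 = 4.

4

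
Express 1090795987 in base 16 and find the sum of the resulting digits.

37

1090795987 in base 16 is 410439D3.
Digit sum: 4+1+0+4+3+9+13+3 = 37.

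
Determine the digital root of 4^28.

4

The digital root of n equals n mod 9 (or 9 when 9 | n), so we need 4^28 mod 9.
4^28 ≡ 4 (mod 9), so the digital root is 4.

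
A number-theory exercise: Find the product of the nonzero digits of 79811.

504

7×9×8×1×1 = 504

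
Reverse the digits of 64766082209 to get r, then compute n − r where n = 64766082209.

Reverse of 64766082209 is 90228066746.
64766082209 − 90228066746 = -25461984537

-25461984537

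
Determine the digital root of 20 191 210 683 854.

2+0+1+9+1+2+1+0+6+8+3+8+5+4 = 50
5+0 = 5

5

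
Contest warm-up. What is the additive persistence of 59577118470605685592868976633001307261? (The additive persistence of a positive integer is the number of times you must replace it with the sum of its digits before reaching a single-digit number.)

3

59577118470605685592868976633001307261 → 176 → 14 → 5 (3 steps)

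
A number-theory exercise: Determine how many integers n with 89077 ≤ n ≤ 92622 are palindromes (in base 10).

The integers in [89077, 92622] that are palindromes (in base 10): 89098, 89198, 89298, 89398, 89498, 89598, …, 92429, 92529.
36 qualify.

36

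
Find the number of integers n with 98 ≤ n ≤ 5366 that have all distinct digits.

2865

The integers in [98, 5366] that have all distinct digits: 98, 102, 103, 104, 105, 106, …, 5362, 5364.
2865 qualify.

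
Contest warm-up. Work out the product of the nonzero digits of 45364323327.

1088640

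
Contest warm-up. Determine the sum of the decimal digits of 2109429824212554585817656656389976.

170

2+1+0+9+4+2+9+8+2+4+2+1+2+5+5+4+5+8+5+8+1+7+6+5+6+6+5+6+3+8+9+9+7+6 = 170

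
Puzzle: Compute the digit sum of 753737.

7+5+3+7+3+7 = 32

32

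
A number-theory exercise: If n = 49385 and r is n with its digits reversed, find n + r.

Reverse of 49385 is 58394.
49385 + 58394 = 107779

107779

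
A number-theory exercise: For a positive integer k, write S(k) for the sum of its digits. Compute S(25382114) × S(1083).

S(25382114) = 2+5+3+8+2+1+1+4 = 26.
S(1083) = 1+0+8+3 = 12.
26 · 12 = 312.

312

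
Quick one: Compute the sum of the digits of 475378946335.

4+7+5+3+7+8+9+4+6+3+3+5 = 64

64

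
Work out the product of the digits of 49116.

216

4×9×1×1×6 = 216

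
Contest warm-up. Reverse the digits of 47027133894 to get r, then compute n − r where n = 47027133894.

Reverse of 47027133894 is 49833172074.
47027133894 − 49833172074 = -2806038180

-2806038180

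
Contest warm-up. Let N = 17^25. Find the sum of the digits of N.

152

17^25 = 5770627412348402378939569991057
Sum of its 31 digits: 152.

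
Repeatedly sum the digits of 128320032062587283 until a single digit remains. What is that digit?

8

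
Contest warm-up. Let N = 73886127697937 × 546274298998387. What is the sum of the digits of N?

73886127697937 × 546274298998387 = 40362092613895840097186227619
Sum of its 29 digits: 128.

128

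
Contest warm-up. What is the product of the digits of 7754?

980

7×7×5×4 = 980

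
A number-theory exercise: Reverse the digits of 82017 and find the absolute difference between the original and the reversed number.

10989

Reverse of 82017 is 71028.
|82017 − 71028| = 10989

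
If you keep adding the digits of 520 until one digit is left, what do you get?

7

5+2+0 = 7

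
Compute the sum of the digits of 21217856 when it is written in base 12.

33

21217856 in base 12 is 7132A28.
Digit sum: 7+1+3+2+10+2+8 = 33.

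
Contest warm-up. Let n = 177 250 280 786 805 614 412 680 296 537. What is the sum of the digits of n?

1+7+7+2+5+0+2+8+0+7+8+6+8+0+5+6+1+4+4+1+2+6+8+0+2+9+6+5+3+7 = 130

130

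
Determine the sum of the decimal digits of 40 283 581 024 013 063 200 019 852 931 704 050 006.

112

4+0+2+8+3+5+8+1+0+2+4+0+1+3+0+6+3+2+0+0+0+1+9+8+5+2+9+3+1+7+0+4+0+5+0+0+0+6 = 112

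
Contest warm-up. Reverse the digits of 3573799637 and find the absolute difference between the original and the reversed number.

Reverse of 3573799637 is 7369973753.
|3573799637 − 7369973753| = 3796174116

3796174116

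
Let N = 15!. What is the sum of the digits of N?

15! = 1307674368000
Sum of its 13 digits: 45.

45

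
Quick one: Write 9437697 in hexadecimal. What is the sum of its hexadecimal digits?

12

9437697 in base 16 is 900201.
Digit sum: 9+0+0+2+0+1 = 12.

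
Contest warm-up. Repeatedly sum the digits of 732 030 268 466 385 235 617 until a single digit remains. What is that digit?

6

7+3+2+0+3+0+2+6+8+4+6+6+3+8+5+2+3+5+6+1+7 = 87
8+7 = 15
1+5 = 6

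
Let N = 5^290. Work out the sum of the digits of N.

970

5^290 = 50269117084648719903700704819059462584066206847994363546742262959995957808350370370151402332542279191318359772826950435974839486570749121564748951798875785751071799956068986148238764144480228424072265625
Sum of its 203 digits: 970.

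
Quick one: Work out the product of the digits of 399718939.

3×9×9×7×1×8×9×3×9 = 3306744

3306744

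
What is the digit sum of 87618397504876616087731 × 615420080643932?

170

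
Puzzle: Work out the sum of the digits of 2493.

18

2+4+9+3 = 18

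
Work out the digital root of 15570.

9

1+5+5+7+0 = 18
1+8 = 9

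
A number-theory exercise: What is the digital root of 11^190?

The digital root of n equals n mod 9 (or 9 when 9 | n), so we need 11^190 mod 9.
11^190 ≡ 7 (mod 9), so the digital root is 7.

7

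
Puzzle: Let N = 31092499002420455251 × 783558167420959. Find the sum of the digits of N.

31092499002420455251 × 783558167420959 = 24362781538874567767338997339005709
Sum of its 35 digits: 181.

181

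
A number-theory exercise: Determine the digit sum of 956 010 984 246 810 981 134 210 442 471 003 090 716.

140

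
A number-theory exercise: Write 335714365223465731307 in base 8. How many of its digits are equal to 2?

335714365223465731307 in base 8 is 44313710107532433242353.
The digit 2 appears 3 times.

3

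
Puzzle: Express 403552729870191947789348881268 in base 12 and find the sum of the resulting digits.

113

403552729870191947789348881268 in base 12 is 2B30405120835952434334A0B218.
Digit sum: 2+11+3+0+4+0+5+1+2+0+8+3+5+9+5+2+4+3+4+3+3+4+10+0+11+2+1+8 = 113.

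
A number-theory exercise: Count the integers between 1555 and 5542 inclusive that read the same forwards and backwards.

The integers in [1555, 5542] that read the same forwards and backwards: 1661, 1771, 1881, 1991, 2002, 2112, …, 5335, 5445.
39 qualify.

39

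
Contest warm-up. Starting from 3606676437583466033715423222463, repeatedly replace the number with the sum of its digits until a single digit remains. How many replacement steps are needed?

3

3606676437583466033715423222463 → 127 → 10 → 1 (3 steps)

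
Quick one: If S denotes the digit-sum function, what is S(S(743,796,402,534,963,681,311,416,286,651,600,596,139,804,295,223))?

7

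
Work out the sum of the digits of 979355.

9+7+9+3+5+5 = 38

38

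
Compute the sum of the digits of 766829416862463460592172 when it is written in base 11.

766829416862463460592172 in base 11 is 9469301368A274201418789.
Digit sum: 9+4+6+9+3+0+1+3+6+8+10+2+7+4+2+0+1+4+1+8+7+8+9 = 112.

112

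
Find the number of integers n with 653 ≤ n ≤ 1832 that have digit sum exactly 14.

93

The integers in [653, 1832] that have digit sum exactly 14: 653, 662, 671, 680, 707, 716, …, 1823, 1832.
93 qualify.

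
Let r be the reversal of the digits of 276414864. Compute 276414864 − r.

-191999808

Reverse of 276414864 is 468414672.
276414864 − 468414672 = -191999808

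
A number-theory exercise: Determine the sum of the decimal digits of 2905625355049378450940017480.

115

2+9+0+5+6+2+5+3+5+5+0+4+9+3+7+8+4+5+0+9+4+0+0+1+7+4+8+0 = 115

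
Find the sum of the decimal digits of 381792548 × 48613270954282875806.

381792548 × 48613270954282875806 = 18560184584250050666740293688
Sum of its 29 digits: 127.

127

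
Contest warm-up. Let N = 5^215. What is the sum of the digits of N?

5^215 = 1899113549151959749494648453912391430844193166723988993255955998165801646128962231806623786354282720018605526597632593421849378501065075397491455078125
Sum of its 151 digits: 713.

713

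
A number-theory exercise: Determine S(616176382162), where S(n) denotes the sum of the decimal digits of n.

49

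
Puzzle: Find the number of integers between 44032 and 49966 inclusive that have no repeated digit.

The integers in [44032, 49966] that have no repeated digit: 45012, 45013, 45016, 45017, 45018, 45019, …, 49875, 49876.
1680 qualify.

1680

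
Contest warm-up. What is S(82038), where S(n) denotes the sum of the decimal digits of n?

21

8+2+0+3+8 = 21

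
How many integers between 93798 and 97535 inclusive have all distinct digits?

1282

The integers in [93798, 97535] that have all distinct digits: 93801, 93802, 93804, 93805, 93806, 93807, …, 97532, 97534.
1282 qualify.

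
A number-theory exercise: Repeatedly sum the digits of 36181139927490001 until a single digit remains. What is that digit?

1

3+6+1+8+1+1+3+9+9+2+7+4+9+0+0+0+1 = 64
6+4 = 10
1+0 = 1
(Equivalently, 36181139927490001 mod 9 = 1.)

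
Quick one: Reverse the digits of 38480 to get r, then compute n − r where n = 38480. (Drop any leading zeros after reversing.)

29997

Reverse of 38480 is 8483.
38480 − 8483 = 29997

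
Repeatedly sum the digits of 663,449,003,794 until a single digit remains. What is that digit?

1

6+6+3+4+4+9+0+0+3+7+9+4 = 55
5+5 = 10
1+0 = 1
(Equivalently, 663,449,003,794 mod 9 = 1.)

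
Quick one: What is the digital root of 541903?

4

5+4+1+9+0+3 = 22
2+2 = 4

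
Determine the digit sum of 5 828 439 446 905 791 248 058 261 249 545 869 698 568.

214

5+8+2+8+4+3+9+4+4+6+9+0+5+7+9+1+2+4+8+0+5+8+2+6+1+2+4+9+5+4+5+8+6+9+6+9+8+5+6+8 = 214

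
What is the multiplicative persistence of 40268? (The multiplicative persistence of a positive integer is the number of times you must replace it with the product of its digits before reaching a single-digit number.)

40268 → 0 (1 step)

1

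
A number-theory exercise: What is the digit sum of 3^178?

378

3^178 = 8464149782874043593254414191179506861158311266932799636000173971661904149225893113289
Sum of its 85 digits: 378.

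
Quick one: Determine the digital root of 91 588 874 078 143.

1

9+1+5+8+8+8+7+4+0+7+8+1+4+3 = 73
7+3 = 10
1+0 = 1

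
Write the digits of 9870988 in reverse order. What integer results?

8890789

Reversing 9870988 gives 8890789.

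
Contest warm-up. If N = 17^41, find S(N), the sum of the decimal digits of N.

206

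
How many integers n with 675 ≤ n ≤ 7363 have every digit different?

3465

The integers in [675, 7363] that have every digit different: 675, 678, 679, 680, 681, 682, …, 7361, 7362.
3465 qualify.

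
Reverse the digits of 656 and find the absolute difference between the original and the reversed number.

Reverse of 656 is 656.
|656 − 656| = 0

0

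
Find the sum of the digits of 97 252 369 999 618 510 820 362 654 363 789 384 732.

9+7+2+5+2+3+6+9+9+9+9+6+1+8+5+1+0+8+2+0+3+6+2+6+5+4+3+6+3+7+8+9+3+8+4+7+3+2 = 190

190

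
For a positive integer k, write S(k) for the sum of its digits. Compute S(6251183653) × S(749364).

1320

S(6251183653) = 6+2+5+1+1+8+3+6+5+3 = 40.
S(749364) = 7+4+9+3+6+4 = 33.
40 · 33 = 1320.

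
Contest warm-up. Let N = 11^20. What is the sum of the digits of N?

94

11^20 = 672749994932560009201
Sum of its 21 digits: 94.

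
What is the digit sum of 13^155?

13^155 = 45837361165708061423020376689225893314734055607779290283887676621230205627097213586813815872303867264686727314814466414879387157598831699224501580618455528395339891983971957
Sum of its 173 digits: 817.

817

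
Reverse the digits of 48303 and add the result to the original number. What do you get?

Reverse of 48303 is 30384.
48303 + 30384 = 78687

78687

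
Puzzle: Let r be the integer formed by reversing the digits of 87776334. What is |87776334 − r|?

44408556

Reverse of 87776334 is 43367778.
|87776334 − 43367778| = 44408556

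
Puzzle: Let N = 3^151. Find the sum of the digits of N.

3^151 = 1109965455105380918774102347355089932559419301169168921445553215905244747
Sum of its 73 digits: 315.

315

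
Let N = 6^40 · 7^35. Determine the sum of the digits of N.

243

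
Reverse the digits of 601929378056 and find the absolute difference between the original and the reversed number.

Reverse of 601929378056 is 650873929106.
|601929378056 − 650873929106| = 48944551050

48944551050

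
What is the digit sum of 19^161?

838

19^161 = 75740776531204712406363667150938402183299634652690083062938151323734623285359002206764024792480264186435343171197407631199767377252220581653555577130020031328803053876269310618676138008858152850304137571219
Sum of its 206 digits: 838.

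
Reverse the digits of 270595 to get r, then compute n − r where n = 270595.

Reverse of 270595 is 595072.
270595 − 595072 = -324477

-324477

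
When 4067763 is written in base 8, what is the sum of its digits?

4067763 in base 8 is 17410663.
Digit sum: 1+7+4+1+0+6+6+3 = 28.

28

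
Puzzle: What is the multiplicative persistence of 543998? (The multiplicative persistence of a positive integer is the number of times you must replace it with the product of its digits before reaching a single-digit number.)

2

543998 → 38880 → 0 (2 steps)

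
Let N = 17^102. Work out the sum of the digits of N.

17^102 = 320471918733646472337466285887902445300008961450815182552400484129598510764894975638890736639985472047292802484386766908712289
Sum of its 126 digits: 595.

595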